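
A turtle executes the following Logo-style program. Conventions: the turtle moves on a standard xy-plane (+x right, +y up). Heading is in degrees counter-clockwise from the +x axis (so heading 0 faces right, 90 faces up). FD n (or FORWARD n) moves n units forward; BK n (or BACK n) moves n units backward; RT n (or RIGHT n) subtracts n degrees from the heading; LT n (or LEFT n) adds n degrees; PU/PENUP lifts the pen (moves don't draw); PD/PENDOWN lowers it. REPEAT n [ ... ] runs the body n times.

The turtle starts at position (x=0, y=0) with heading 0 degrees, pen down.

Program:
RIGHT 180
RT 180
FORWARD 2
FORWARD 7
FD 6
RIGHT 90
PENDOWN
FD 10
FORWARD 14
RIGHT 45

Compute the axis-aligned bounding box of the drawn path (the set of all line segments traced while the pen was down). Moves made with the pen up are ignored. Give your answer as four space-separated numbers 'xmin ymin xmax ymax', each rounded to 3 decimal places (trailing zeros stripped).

Answer: 0 -24 15 0

Derivation:
Executing turtle program step by step:
Start: pos=(0,0), heading=0, pen down
RT 180: heading 0 -> 180
RT 180: heading 180 -> 0
FD 2: (0,0) -> (2,0) [heading=0, draw]
FD 7: (2,0) -> (9,0) [heading=0, draw]
FD 6: (9,0) -> (15,0) [heading=0, draw]
RT 90: heading 0 -> 270
PD: pen down
FD 10: (15,0) -> (15,-10) [heading=270, draw]
FD 14: (15,-10) -> (15,-24) [heading=270, draw]
RT 45: heading 270 -> 225
Final: pos=(15,-24), heading=225, 5 segment(s) drawn

Segment endpoints: x in {0, 2, 9, 15, 15, 15}, y in {-24, -10, 0, 0, 0, 0}
xmin=0, ymin=-24, xmax=15, ymax=0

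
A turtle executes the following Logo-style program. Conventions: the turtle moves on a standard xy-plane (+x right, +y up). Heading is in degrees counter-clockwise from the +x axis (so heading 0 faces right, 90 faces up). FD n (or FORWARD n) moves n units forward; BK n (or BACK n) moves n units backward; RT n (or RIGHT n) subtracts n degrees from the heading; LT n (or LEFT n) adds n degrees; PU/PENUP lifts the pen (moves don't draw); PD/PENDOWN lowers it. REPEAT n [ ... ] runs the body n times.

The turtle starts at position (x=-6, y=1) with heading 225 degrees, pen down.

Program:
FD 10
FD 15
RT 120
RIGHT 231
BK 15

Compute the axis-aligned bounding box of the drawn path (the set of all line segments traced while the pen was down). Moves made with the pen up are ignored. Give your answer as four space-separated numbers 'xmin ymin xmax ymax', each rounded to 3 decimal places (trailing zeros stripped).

Executing turtle program step by step:
Start: pos=(-6,1), heading=225, pen down
FD 10: (-6,1) -> (-13.071,-6.071) [heading=225, draw]
FD 15: (-13.071,-6.071) -> (-23.678,-16.678) [heading=225, draw]
RT 120: heading 225 -> 105
RT 231: heading 105 -> 234
BK 15: (-23.678,-16.678) -> (-14.861,-4.542) [heading=234, draw]
Final: pos=(-14.861,-4.542), heading=234, 3 segment(s) drawn

Segment endpoints: x in {-23.678, -14.861, -13.071, -6}, y in {-16.678, -6.071, -4.542, 1}
xmin=-23.678, ymin=-16.678, xmax=-6, ymax=1

Answer: -23.678 -16.678 -6 1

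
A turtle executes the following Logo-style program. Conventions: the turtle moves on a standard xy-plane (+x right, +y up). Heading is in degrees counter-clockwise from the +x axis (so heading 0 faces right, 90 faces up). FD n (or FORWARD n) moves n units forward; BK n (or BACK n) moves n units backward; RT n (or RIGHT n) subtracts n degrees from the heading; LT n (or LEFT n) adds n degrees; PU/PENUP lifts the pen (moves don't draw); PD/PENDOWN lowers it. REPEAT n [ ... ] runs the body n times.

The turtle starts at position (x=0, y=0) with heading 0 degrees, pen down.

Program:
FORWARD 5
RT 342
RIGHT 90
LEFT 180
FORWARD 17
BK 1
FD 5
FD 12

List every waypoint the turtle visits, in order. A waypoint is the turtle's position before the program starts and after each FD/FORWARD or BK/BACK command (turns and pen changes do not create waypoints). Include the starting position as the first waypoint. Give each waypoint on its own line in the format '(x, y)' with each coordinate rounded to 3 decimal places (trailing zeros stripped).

Executing turtle program step by step:
Start: pos=(0,0), heading=0, pen down
FD 5: (0,0) -> (5,0) [heading=0, draw]
RT 342: heading 0 -> 18
RT 90: heading 18 -> 288
LT 180: heading 288 -> 108
FD 17: (5,0) -> (-0.253,16.168) [heading=108, draw]
BK 1: (-0.253,16.168) -> (0.056,15.217) [heading=108, draw]
FD 5: (0.056,15.217) -> (-1.489,19.972) [heading=108, draw]
FD 12: (-1.489,19.972) -> (-5.198,31.385) [heading=108, draw]
Final: pos=(-5.198,31.385), heading=108, 5 segment(s) drawn
Waypoints (6 total):
(0, 0)
(5, 0)
(-0.253, 16.168)
(0.056, 15.217)
(-1.489, 19.972)
(-5.198, 31.385)

Answer: (0, 0)
(5, 0)
(-0.253, 16.168)
(0.056, 15.217)
(-1.489, 19.972)
(-5.198, 31.385)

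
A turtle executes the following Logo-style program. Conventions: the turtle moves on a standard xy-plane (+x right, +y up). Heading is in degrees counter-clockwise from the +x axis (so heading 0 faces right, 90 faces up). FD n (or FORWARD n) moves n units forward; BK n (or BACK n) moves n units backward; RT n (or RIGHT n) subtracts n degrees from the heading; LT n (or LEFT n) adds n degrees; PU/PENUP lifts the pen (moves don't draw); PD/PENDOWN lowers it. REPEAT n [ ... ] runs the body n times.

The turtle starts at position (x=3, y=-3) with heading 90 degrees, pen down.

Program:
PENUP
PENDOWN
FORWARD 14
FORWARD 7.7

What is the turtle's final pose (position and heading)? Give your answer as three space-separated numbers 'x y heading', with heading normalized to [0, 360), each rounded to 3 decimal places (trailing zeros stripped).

Executing turtle program step by step:
Start: pos=(3,-3), heading=90, pen down
PU: pen up
PD: pen down
FD 14: (3,-3) -> (3,11) [heading=90, draw]
FD 7.7: (3,11) -> (3,18.7) [heading=90, draw]
Final: pos=(3,18.7), heading=90, 2 segment(s) drawn

Answer: 3 18.7 90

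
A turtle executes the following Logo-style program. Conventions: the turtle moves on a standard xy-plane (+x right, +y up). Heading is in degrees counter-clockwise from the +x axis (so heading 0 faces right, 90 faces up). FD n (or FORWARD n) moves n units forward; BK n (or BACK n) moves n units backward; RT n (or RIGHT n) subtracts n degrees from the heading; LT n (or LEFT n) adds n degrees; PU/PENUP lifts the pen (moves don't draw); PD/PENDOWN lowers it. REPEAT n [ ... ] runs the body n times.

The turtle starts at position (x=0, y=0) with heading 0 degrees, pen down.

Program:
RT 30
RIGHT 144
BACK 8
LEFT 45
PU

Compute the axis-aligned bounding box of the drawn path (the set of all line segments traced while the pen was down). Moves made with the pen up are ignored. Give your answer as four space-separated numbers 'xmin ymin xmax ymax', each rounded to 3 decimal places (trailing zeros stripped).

Answer: 0 0 7.956 0.836

Derivation:
Executing turtle program step by step:
Start: pos=(0,0), heading=0, pen down
RT 30: heading 0 -> 330
RT 144: heading 330 -> 186
BK 8: (0,0) -> (7.956,0.836) [heading=186, draw]
LT 45: heading 186 -> 231
PU: pen up
Final: pos=(7.956,0.836), heading=231, 1 segment(s) drawn

Segment endpoints: x in {0, 7.956}, y in {0, 0.836}
xmin=0, ymin=0, xmax=7.956, ymax=0.836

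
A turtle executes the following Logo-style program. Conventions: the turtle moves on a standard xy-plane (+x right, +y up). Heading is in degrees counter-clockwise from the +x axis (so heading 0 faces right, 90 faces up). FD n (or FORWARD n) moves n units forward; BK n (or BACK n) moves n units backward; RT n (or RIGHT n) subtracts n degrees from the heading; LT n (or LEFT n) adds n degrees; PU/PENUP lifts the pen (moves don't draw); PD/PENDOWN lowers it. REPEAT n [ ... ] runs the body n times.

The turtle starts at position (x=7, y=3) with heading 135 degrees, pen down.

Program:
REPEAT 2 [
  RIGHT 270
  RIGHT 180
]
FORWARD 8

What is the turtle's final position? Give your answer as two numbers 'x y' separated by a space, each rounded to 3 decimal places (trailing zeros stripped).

Executing turtle program step by step:
Start: pos=(7,3), heading=135, pen down
REPEAT 2 [
  -- iteration 1/2 --
  RT 270: heading 135 -> 225
  RT 180: heading 225 -> 45
  -- iteration 2/2 --
  RT 270: heading 45 -> 135
  RT 180: heading 135 -> 315
]
FD 8: (7,3) -> (12.657,-2.657) [heading=315, draw]
Final: pos=(12.657,-2.657), heading=315, 1 segment(s) drawn

Answer: 12.657 -2.657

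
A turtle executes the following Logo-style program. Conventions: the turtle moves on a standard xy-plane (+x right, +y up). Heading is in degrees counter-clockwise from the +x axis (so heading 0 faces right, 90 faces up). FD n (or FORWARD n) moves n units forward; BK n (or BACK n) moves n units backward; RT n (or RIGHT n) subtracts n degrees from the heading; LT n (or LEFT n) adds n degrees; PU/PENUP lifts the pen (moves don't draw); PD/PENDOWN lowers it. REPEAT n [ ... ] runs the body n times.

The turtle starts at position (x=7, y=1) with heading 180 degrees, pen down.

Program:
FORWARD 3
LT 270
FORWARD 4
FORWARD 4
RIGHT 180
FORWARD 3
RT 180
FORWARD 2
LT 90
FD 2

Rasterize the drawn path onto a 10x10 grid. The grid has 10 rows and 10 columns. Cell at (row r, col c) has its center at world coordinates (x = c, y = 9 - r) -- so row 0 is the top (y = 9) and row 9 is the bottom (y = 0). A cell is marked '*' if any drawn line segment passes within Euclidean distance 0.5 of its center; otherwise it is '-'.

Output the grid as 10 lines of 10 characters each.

Answer: ----*-----
--***-----
----*-----
----*-----
----*-----
----*-----
----*-----
----*-----
----****--
----------

Derivation:
Segment 0: (7,1) -> (4,1)
Segment 1: (4,1) -> (4,5)
Segment 2: (4,5) -> (4,9)
Segment 3: (4,9) -> (4,6)
Segment 4: (4,6) -> (4,8)
Segment 5: (4,8) -> (2,8)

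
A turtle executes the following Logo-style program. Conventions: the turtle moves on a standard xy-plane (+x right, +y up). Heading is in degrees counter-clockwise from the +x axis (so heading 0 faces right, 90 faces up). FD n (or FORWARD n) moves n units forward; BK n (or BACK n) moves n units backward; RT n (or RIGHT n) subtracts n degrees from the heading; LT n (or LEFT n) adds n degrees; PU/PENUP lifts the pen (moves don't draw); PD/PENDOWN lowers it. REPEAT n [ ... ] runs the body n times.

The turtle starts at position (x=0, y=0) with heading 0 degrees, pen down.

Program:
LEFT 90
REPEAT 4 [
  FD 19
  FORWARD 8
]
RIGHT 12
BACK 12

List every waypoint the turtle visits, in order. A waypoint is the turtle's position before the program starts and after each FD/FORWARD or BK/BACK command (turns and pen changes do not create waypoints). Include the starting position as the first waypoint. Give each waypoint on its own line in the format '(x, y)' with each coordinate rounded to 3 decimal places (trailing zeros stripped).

Executing turtle program step by step:
Start: pos=(0,0), heading=0, pen down
LT 90: heading 0 -> 90
REPEAT 4 [
  -- iteration 1/4 --
  FD 19: (0,0) -> (0,19) [heading=90, draw]
  FD 8: (0,19) -> (0,27) [heading=90, draw]
  -- iteration 2/4 --
  FD 19: (0,27) -> (0,46) [heading=90, draw]
  FD 8: (0,46) -> (0,54) [heading=90, draw]
  -- iteration 3/4 --
  FD 19: (0,54) -> (0,73) [heading=90, draw]
  FD 8: (0,73) -> (0,81) [heading=90, draw]
  -- iteration 4/4 --
  FD 19: (0,81) -> (0,100) [heading=90, draw]
  FD 8: (0,100) -> (0,108) [heading=90, draw]
]
RT 12: heading 90 -> 78
BK 12: (0,108) -> (-2.495,96.262) [heading=78, draw]
Final: pos=(-2.495,96.262), heading=78, 9 segment(s) drawn
Waypoints (10 total):
(0, 0)
(0, 19)
(0, 27)
(0, 46)
(0, 54)
(0, 73)
(0, 81)
(0, 100)
(0, 108)
(-2.495, 96.262)

Answer: (0, 0)
(0, 19)
(0, 27)
(0, 46)
(0, 54)
(0, 73)
(0, 81)
(0, 100)
(0, 108)
(-2.495, 96.262)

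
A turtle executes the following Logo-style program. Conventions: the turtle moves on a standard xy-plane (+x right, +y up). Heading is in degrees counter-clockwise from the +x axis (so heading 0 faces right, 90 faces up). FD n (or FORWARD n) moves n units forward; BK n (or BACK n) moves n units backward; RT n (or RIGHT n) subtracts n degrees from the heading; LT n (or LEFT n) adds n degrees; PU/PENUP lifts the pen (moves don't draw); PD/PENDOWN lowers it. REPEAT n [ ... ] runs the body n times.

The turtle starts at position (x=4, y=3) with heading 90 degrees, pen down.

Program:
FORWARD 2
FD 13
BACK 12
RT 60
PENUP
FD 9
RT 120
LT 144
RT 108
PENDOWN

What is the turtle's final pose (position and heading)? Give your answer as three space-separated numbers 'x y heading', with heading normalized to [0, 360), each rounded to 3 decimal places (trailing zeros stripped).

Executing turtle program step by step:
Start: pos=(4,3), heading=90, pen down
FD 2: (4,3) -> (4,5) [heading=90, draw]
FD 13: (4,5) -> (4,18) [heading=90, draw]
BK 12: (4,18) -> (4,6) [heading=90, draw]
RT 60: heading 90 -> 30
PU: pen up
FD 9: (4,6) -> (11.794,10.5) [heading=30, move]
RT 120: heading 30 -> 270
LT 144: heading 270 -> 54
RT 108: heading 54 -> 306
PD: pen down
Final: pos=(11.794,10.5), heading=306, 3 segment(s) drawn

Answer: 11.794 10.5 306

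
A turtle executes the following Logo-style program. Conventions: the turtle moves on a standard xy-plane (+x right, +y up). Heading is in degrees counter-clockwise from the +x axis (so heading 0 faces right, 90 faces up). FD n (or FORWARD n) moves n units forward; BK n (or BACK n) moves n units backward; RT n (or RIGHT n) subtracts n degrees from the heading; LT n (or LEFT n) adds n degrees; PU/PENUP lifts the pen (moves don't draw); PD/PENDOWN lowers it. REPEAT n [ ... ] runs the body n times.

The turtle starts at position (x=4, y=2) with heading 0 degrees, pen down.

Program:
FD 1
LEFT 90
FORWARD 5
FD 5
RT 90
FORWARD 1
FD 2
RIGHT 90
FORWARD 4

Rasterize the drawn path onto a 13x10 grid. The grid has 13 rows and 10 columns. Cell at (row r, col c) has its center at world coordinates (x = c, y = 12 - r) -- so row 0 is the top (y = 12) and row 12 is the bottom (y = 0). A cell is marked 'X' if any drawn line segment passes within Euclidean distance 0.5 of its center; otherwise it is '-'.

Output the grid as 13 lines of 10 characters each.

Segment 0: (4,2) -> (5,2)
Segment 1: (5,2) -> (5,7)
Segment 2: (5,7) -> (5,12)
Segment 3: (5,12) -> (6,12)
Segment 4: (6,12) -> (8,12)
Segment 5: (8,12) -> (8,8)

Answer: -----XXXX-
-----X--X-
-----X--X-
-----X--X-
-----X--X-
-----X----
-----X----
-----X----
-----X----
-----X----
----XX----
----------
----------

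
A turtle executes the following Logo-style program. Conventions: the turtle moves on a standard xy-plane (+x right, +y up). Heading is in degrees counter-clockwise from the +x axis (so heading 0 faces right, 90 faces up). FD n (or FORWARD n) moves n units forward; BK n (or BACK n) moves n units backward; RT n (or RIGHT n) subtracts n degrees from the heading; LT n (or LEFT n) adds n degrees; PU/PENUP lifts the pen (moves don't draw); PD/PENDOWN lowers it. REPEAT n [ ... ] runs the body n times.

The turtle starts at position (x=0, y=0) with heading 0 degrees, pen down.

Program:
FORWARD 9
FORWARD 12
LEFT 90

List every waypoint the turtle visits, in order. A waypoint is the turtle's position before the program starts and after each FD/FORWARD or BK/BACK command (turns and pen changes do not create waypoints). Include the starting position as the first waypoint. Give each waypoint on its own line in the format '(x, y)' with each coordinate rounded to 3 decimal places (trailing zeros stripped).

Executing turtle program step by step:
Start: pos=(0,0), heading=0, pen down
FD 9: (0,0) -> (9,0) [heading=0, draw]
FD 12: (9,0) -> (21,0) [heading=0, draw]
LT 90: heading 0 -> 90
Final: pos=(21,0), heading=90, 2 segment(s) drawn
Waypoints (3 total):
(0, 0)
(9, 0)
(21, 0)

Answer: (0, 0)
(9, 0)
(21, 0)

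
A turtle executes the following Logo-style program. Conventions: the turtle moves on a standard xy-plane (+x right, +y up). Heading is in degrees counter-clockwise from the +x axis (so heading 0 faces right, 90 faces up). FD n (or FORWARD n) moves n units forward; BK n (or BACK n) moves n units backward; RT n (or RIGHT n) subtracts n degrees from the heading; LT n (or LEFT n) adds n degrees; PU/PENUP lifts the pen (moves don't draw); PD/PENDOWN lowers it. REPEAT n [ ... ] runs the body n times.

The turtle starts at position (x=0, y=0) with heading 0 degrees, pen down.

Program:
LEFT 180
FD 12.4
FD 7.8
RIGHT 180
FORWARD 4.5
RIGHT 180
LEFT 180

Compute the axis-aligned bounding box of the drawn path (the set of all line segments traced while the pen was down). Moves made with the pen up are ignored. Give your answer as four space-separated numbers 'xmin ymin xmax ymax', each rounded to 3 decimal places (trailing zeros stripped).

Answer: -20.2 0 0 0

Derivation:
Executing turtle program step by step:
Start: pos=(0,0), heading=0, pen down
LT 180: heading 0 -> 180
FD 12.4: (0,0) -> (-12.4,0) [heading=180, draw]
FD 7.8: (-12.4,0) -> (-20.2,0) [heading=180, draw]
RT 180: heading 180 -> 0
FD 4.5: (-20.2,0) -> (-15.7,0) [heading=0, draw]
RT 180: heading 0 -> 180
LT 180: heading 180 -> 0
Final: pos=(-15.7,0), heading=0, 3 segment(s) drawn

Segment endpoints: x in {-20.2, -15.7, -12.4, 0}, y in {0, 0, 0}
xmin=-20.2, ymin=0, xmax=0, ymax=0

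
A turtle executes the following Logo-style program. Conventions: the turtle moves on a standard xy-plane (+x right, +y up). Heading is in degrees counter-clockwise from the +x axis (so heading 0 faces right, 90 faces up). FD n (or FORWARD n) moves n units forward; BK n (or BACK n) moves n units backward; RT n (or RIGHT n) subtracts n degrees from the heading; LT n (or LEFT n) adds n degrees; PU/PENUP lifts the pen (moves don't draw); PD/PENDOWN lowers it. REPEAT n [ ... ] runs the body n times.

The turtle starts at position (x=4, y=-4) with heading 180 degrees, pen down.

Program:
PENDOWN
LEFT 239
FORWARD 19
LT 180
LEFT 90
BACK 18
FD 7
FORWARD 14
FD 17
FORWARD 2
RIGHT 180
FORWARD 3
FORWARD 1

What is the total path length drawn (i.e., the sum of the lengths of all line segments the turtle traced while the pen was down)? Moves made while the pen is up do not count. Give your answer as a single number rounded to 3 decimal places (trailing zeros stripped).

Executing turtle program step by step:
Start: pos=(4,-4), heading=180, pen down
PD: pen down
LT 239: heading 180 -> 59
FD 19: (4,-4) -> (13.786,12.286) [heading=59, draw]
LT 180: heading 59 -> 239
LT 90: heading 239 -> 329
BK 18: (13.786,12.286) -> (-1.643,21.557) [heading=329, draw]
FD 7: (-1.643,21.557) -> (4.357,17.952) [heading=329, draw]
FD 14: (4.357,17.952) -> (16.357,10.741) [heading=329, draw]
FD 17: (16.357,10.741) -> (30.929,1.985) [heading=329, draw]
FD 2: (30.929,1.985) -> (32.643,0.955) [heading=329, draw]
RT 180: heading 329 -> 149
FD 3: (32.643,0.955) -> (30.072,2.5) [heading=149, draw]
FD 1: (30.072,2.5) -> (29.215,3.015) [heading=149, draw]
Final: pos=(29.215,3.015), heading=149, 8 segment(s) drawn

Segment lengths:
  seg 1: (4,-4) -> (13.786,12.286), length = 19
  seg 2: (13.786,12.286) -> (-1.643,21.557), length = 18
  seg 3: (-1.643,21.557) -> (4.357,17.952), length = 7
  seg 4: (4.357,17.952) -> (16.357,10.741), length = 14
  seg 5: (16.357,10.741) -> (30.929,1.985), length = 17
  seg 6: (30.929,1.985) -> (32.643,0.955), length = 2
  seg 7: (32.643,0.955) -> (30.072,2.5), length = 3
  seg 8: (30.072,2.5) -> (29.215,3.015), length = 1
Total = 81

Answer: 81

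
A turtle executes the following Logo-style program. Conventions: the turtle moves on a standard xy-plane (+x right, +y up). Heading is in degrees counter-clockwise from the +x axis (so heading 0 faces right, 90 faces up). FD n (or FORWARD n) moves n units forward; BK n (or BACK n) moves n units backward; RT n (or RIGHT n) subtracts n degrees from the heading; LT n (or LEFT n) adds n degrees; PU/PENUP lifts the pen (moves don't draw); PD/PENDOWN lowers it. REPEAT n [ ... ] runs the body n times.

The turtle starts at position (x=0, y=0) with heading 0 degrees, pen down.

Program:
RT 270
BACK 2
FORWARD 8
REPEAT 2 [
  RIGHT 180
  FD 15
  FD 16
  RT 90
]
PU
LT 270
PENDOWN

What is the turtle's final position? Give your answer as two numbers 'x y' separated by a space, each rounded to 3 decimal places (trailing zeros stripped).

Executing turtle program step by step:
Start: pos=(0,0), heading=0, pen down
RT 270: heading 0 -> 90
BK 2: (0,0) -> (0,-2) [heading=90, draw]
FD 8: (0,-2) -> (0,6) [heading=90, draw]
REPEAT 2 [
  -- iteration 1/2 --
  RT 180: heading 90 -> 270
  FD 15: (0,6) -> (0,-9) [heading=270, draw]
  FD 16: (0,-9) -> (0,-25) [heading=270, draw]
  RT 90: heading 270 -> 180
  -- iteration 2/2 --
  RT 180: heading 180 -> 0
  FD 15: (0,-25) -> (15,-25) [heading=0, draw]
  FD 16: (15,-25) -> (31,-25) [heading=0, draw]
  RT 90: heading 0 -> 270
]
PU: pen up
LT 270: heading 270 -> 180
PD: pen down
Final: pos=(31,-25), heading=180, 6 segment(s) drawn

Answer: 31 -25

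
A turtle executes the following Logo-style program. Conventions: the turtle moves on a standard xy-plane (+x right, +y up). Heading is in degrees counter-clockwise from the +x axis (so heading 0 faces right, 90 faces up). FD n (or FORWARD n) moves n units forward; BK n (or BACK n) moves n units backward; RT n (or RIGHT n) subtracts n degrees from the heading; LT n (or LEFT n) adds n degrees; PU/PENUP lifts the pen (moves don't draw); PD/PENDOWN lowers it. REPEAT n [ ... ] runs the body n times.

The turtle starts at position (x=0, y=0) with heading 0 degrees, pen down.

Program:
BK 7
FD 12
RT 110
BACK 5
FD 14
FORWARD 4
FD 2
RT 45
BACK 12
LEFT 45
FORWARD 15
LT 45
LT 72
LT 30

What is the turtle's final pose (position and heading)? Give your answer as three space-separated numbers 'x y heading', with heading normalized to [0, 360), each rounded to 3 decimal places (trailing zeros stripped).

Answer: 5.615 -23.119 37

Derivation:
Executing turtle program step by step:
Start: pos=(0,0), heading=0, pen down
BK 7: (0,0) -> (-7,0) [heading=0, draw]
FD 12: (-7,0) -> (5,0) [heading=0, draw]
RT 110: heading 0 -> 250
BK 5: (5,0) -> (6.71,4.698) [heading=250, draw]
FD 14: (6.71,4.698) -> (1.922,-8.457) [heading=250, draw]
FD 4: (1.922,-8.457) -> (0.554,-12.216) [heading=250, draw]
FD 2: (0.554,-12.216) -> (-0.13,-14.095) [heading=250, draw]
RT 45: heading 250 -> 205
BK 12: (-0.13,-14.095) -> (10.745,-9.024) [heading=205, draw]
LT 45: heading 205 -> 250
FD 15: (10.745,-9.024) -> (5.615,-23.119) [heading=250, draw]
LT 45: heading 250 -> 295
LT 72: heading 295 -> 7
LT 30: heading 7 -> 37
Final: pos=(5.615,-23.119), heading=37, 8 segment(s) drawn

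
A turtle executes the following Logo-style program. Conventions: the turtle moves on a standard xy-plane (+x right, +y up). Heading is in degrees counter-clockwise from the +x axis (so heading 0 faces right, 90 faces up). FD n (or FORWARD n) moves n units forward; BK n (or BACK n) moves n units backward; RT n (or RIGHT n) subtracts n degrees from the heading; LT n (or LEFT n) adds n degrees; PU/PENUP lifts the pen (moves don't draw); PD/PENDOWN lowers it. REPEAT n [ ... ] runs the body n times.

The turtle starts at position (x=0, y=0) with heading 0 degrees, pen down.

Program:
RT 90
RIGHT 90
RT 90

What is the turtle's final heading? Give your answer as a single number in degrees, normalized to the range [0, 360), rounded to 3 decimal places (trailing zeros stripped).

Executing turtle program step by step:
Start: pos=(0,0), heading=0, pen down
RT 90: heading 0 -> 270
RT 90: heading 270 -> 180
RT 90: heading 180 -> 90
Final: pos=(0,0), heading=90, 0 segment(s) drawn

Answer: 90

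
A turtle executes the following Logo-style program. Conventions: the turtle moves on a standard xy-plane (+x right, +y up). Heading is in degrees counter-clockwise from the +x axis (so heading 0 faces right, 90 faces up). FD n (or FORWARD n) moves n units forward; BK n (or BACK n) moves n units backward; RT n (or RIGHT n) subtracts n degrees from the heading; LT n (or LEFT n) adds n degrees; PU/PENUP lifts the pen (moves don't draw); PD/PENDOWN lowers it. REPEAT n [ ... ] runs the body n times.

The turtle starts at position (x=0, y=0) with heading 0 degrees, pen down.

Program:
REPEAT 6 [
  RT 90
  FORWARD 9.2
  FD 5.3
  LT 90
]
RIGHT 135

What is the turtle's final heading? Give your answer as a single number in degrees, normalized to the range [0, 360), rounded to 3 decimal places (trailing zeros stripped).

Executing turtle program step by step:
Start: pos=(0,0), heading=0, pen down
REPEAT 6 [
  -- iteration 1/6 --
  RT 90: heading 0 -> 270
  FD 9.2: (0,0) -> (0,-9.2) [heading=270, draw]
  FD 5.3: (0,-9.2) -> (0,-14.5) [heading=270, draw]
  LT 90: heading 270 -> 0
  -- iteration 2/6 --
  RT 90: heading 0 -> 270
  FD 9.2: (0,-14.5) -> (0,-23.7) [heading=270, draw]
  FD 5.3: (0,-23.7) -> (0,-29) [heading=270, draw]
  LT 90: heading 270 -> 0
  -- iteration 3/6 --
  RT 90: heading 0 -> 270
  FD 9.2: (0,-29) -> (0,-38.2) [heading=270, draw]
  FD 5.3: (0,-38.2) -> (0,-43.5) [heading=270, draw]
  LT 90: heading 270 -> 0
  -- iteration 4/6 --
  RT 90: heading 0 -> 270
  FD 9.2: (0,-43.5) -> (0,-52.7) [heading=270, draw]
  FD 5.3: (0,-52.7) -> (0,-58) [heading=270, draw]
  LT 90: heading 270 -> 0
  -- iteration 5/6 --
  RT 90: heading 0 -> 270
  FD 9.2: (0,-58) -> (0,-67.2) [heading=270, draw]
  FD 5.3: (0,-67.2) -> (0,-72.5) [heading=270, draw]
  LT 90: heading 270 -> 0
  -- iteration 6/6 --
  RT 90: heading 0 -> 270
  FD 9.2: (0,-72.5) -> (0,-81.7) [heading=270, draw]
  FD 5.3: (0,-81.7) -> (0,-87) [heading=270, draw]
  LT 90: heading 270 -> 0
]
RT 135: heading 0 -> 225
Final: pos=(0,-87), heading=225, 12 segment(s) drawn

Answer: 225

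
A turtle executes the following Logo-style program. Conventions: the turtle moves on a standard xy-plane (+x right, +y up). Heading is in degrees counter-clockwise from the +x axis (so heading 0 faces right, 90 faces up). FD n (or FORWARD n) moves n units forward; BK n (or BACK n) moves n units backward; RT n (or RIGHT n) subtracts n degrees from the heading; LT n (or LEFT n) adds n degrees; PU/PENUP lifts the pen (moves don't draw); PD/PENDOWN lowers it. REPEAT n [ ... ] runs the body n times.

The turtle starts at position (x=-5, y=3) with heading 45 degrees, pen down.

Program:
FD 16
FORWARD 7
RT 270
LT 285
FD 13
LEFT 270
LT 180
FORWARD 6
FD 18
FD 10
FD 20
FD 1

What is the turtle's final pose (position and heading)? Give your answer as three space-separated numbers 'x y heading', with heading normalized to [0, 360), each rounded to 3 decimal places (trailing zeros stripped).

Answer: -29.868 58.022 150

Derivation:
Executing turtle program step by step:
Start: pos=(-5,3), heading=45, pen down
FD 16: (-5,3) -> (6.314,14.314) [heading=45, draw]
FD 7: (6.314,14.314) -> (11.263,19.263) [heading=45, draw]
RT 270: heading 45 -> 135
LT 285: heading 135 -> 60
FD 13: (11.263,19.263) -> (17.763,30.522) [heading=60, draw]
LT 270: heading 60 -> 330
LT 180: heading 330 -> 150
FD 6: (17.763,30.522) -> (12.567,33.522) [heading=150, draw]
FD 18: (12.567,33.522) -> (-3.021,42.522) [heading=150, draw]
FD 10: (-3.021,42.522) -> (-11.681,47.522) [heading=150, draw]
FD 20: (-11.681,47.522) -> (-29.002,57.522) [heading=150, draw]
FD 1: (-29.002,57.522) -> (-29.868,58.022) [heading=150, draw]
Final: pos=(-29.868,58.022), heading=150, 8 segment(s) drawn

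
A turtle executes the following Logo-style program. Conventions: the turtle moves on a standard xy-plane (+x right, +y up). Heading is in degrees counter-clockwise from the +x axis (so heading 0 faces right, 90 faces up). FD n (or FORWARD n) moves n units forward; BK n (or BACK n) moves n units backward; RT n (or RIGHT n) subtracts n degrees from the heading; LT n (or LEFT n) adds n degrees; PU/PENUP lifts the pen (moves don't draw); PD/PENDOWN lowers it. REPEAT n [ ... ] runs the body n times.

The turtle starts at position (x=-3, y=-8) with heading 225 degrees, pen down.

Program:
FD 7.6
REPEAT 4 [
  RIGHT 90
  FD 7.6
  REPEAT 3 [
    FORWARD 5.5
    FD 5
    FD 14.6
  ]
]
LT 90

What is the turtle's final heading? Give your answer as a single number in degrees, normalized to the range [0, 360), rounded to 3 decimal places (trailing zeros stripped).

Answer: 315

Derivation:
Executing turtle program step by step:
Start: pos=(-3,-8), heading=225, pen down
FD 7.6: (-3,-8) -> (-8.374,-13.374) [heading=225, draw]
REPEAT 4 [
  -- iteration 1/4 --
  RT 90: heading 225 -> 135
  FD 7.6: (-8.374,-13.374) -> (-13.748,-8) [heading=135, draw]
  REPEAT 3 [
    -- iteration 1/3 --
    FD 5.5: (-13.748,-8) -> (-17.637,-4.111) [heading=135, draw]
    FD 5: (-17.637,-4.111) -> (-21.173,-0.575) [heading=135, draw]
    FD 14.6: (-21.173,-0.575) -> (-31.496,9.748) [heading=135, draw]
    -- iteration 2/3 --
    FD 5.5: (-31.496,9.748) -> (-35.385,13.637) [heading=135, draw]
    FD 5: (-35.385,13.637) -> (-38.921,17.173) [heading=135, draw]
    FD 14.6: (-38.921,17.173) -> (-49.245,27.497) [heading=135, draw]
    -- iteration 3/3 --
    FD 5.5: (-49.245,27.497) -> (-53.134,31.386) [heading=135, draw]
    FD 5: (-53.134,31.386) -> (-56.669,34.921) [heading=135, draw]
    FD 14.6: (-56.669,34.921) -> (-66.993,45.245) [heading=135, draw]
  ]
  -- iteration 2/4 --
  RT 90: heading 135 -> 45
  FD 7.6: (-66.993,45.245) -> (-61.619,50.619) [heading=45, draw]
  REPEAT 3 [
    -- iteration 1/3 --
    FD 5.5: (-61.619,50.619) -> (-57.73,54.508) [heading=45, draw]
    FD 5: (-57.73,54.508) -> (-54.195,58.044) [heading=45, draw]
    FD 14.6: (-54.195,58.044) -> (-43.871,68.368) [heading=45, draw]
    -- iteration 2/3 --
    FD 5.5: (-43.871,68.368) -> (-39.982,72.257) [heading=45, draw]
    FD 5: (-39.982,72.257) -> (-36.446,75.792) [heading=45, draw]
    FD 14.6: (-36.446,75.792) -> (-26.122,86.116) [heading=45, draw]
    -- iteration 3/3 --
    FD 5.5: (-26.122,86.116) -> (-22.233,90.005) [heading=45, draw]
    FD 5: (-22.233,90.005) -> (-18.698,93.541) [heading=45, draw]
    FD 14.6: (-18.698,93.541) -> (-8.374,103.864) [heading=45, draw]
  ]
  -- iteration 3/4 --
  RT 90: heading 45 -> 315
  FD 7.6: (-8.374,103.864) -> (-3,98.49) [heading=315, draw]
  REPEAT 3 [
    -- iteration 1/3 --
    FD 5.5: (-3,98.49) -> (0.889,94.601) [heading=315, draw]
    FD 5: (0.889,94.601) -> (4.425,91.066) [heading=315, draw]
    FD 14.6: (4.425,91.066) -> (14.748,80.742) [heading=315, draw]
    -- iteration 2/3 --
    FD 5.5: (14.748,80.742) -> (18.637,76.853) [heading=315, draw]
    FD 5: (18.637,76.853) -> (22.173,73.317) [heading=315, draw]
    FD 14.6: (22.173,73.317) -> (32.497,62.994) [heading=315, draw]
    -- iteration 3/3 --
    FD 5.5: (32.497,62.994) -> (36.386,59.104) [heading=315, draw]
    FD 5: (36.386,59.104) -> (39.921,55.569) [heading=315, draw]
    FD 14.6: (39.921,55.569) -> (50.245,45.245) [heading=315, draw]
  ]
  -- iteration 4/4 --
  RT 90: heading 315 -> 225
  FD 7.6: (50.245,45.245) -> (44.871,39.871) [heading=225, draw]
  REPEAT 3 [
    -- iteration 1/3 --
    FD 5.5: (44.871,39.871) -> (40.982,35.982) [heading=225, draw]
    FD 5: (40.982,35.982) -> (37.447,32.447) [heading=225, draw]
    FD 14.6: (37.447,32.447) -> (27.123,22.123) [heading=225, draw]
    -- iteration 2/3 --
    FD 5.5: (27.123,22.123) -> (23.234,18.234) [heading=225, draw]
    FD 5: (23.234,18.234) -> (19.698,14.698) [heading=225, draw]
    FD 14.6: (19.698,14.698) -> (9.374,4.374) [heading=225, draw]
    -- iteration 3/3 --
    FD 5.5: (9.374,4.374) -> (5.485,0.485) [heading=225, draw]
    FD 5: (5.485,0.485) -> (1.95,-3.05) [heading=225, draw]
    FD 14.6: (1.95,-3.05) -> (-8.374,-13.374) [heading=225, draw]
  ]
]
LT 90: heading 225 -> 315
Final: pos=(-8.374,-13.374), heading=315, 41 segment(s) drawn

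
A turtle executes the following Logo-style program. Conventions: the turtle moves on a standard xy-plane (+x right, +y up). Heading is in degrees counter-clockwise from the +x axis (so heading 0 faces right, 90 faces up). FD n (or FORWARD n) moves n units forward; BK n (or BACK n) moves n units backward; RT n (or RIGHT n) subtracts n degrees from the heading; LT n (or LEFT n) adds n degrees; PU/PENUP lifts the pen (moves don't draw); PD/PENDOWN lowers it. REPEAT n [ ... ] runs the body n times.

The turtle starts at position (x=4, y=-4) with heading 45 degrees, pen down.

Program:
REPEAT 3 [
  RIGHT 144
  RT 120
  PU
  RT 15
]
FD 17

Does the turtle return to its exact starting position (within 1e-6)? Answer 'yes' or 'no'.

Answer: no

Derivation:
Executing turtle program step by step:
Start: pos=(4,-4), heading=45, pen down
REPEAT 3 [
  -- iteration 1/3 --
  RT 144: heading 45 -> 261
  RT 120: heading 261 -> 141
  PU: pen up
  RT 15: heading 141 -> 126
  -- iteration 2/3 --
  RT 144: heading 126 -> 342
  RT 120: heading 342 -> 222
  PU: pen up
  RT 15: heading 222 -> 207
  -- iteration 3/3 --
  RT 144: heading 207 -> 63
  RT 120: heading 63 -> 303
  PU: pen up
  RT 15: heading 303 -> 288
]
FD 17: (4,-4) -> (9.253,-20.168) [heading=288, move]
Final: pos=(9.253,-20.168), heading=288, 0 segment(s) drawn

Start position: (4, -4)
Final position: (9.253, -20.168)
Distance = 17; >= 1e-6 -> NOT closed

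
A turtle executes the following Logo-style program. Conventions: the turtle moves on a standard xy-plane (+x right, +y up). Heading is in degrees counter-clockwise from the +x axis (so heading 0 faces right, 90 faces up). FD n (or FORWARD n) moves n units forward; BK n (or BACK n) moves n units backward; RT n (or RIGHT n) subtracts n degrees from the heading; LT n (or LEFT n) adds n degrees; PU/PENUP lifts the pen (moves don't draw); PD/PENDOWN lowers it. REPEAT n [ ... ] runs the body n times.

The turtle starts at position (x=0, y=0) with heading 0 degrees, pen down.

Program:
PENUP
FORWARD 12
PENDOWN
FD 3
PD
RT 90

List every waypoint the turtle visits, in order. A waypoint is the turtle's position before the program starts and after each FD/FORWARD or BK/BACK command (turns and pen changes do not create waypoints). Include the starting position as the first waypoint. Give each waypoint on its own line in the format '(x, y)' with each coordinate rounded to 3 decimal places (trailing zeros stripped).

Answer: (0, 0)
(12, 0)
(15, 0)

Derivation:
Executing turtle program step by step:
Start: pos=(0,0), heading=0, pen down
PU: pen up
FD 12: (0,0) -> (12,0) [heading=0, move]
PD: pen down
FD 3: (12,0) -> (15,0) [heading=0, draw]
PD: pen down
RT 90: heading 0 -> 270
Final: pos=(15,0), heading=270, 1 segment(s) drawn
Waypoints (3 total):
(0, 0)
(12, 0)
(15, 0)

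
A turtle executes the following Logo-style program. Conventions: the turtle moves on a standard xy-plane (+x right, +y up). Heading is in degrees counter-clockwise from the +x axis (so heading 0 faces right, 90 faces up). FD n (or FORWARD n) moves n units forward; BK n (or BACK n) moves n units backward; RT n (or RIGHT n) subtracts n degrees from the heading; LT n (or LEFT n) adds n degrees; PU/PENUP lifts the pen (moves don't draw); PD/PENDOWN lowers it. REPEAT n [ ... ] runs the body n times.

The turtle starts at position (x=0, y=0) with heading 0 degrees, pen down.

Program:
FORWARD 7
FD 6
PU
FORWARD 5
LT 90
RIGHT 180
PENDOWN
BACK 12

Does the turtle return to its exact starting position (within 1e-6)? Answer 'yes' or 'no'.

Executing turtle program step by step:
Start: pos=(0,0), heading=0, pen down
FD 7: (0,0) -> (7,0) [heading=0, draw]
FD 6: (7,0) -> (13,0) [heading=0, draw]
PU: pen up
FD 5: (13,0) -> (18,0) [heading=0, move]
LT 90: heading 0 -> 90
RT 180: heading 90 -> 270
PD: pen down
BK 12: (18,0) -> (18,12) [heading=270, draw]
Final: pos=(18,12), heading=270, 3 segment(s) drawn

Start position: (0, 0)
Final position: (18, 12)
Distance = 21.633; >= 1e-6 -> NOT closed

Answer: no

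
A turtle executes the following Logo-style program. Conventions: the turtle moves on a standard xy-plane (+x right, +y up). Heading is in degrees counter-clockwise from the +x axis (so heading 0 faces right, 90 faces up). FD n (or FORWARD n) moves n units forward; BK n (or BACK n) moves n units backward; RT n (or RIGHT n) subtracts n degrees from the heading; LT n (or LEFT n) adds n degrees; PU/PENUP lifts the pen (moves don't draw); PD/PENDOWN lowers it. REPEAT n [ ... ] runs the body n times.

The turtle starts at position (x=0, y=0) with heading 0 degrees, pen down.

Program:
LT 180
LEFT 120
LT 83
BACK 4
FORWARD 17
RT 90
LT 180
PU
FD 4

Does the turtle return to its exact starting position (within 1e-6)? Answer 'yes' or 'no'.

Executing turtle program step by step:
Start: pos=(0,0), heading=0, pen down
LT 180: heading 0 -> 180
LT 120: heading 180 -> 300
LT 83: heading 300 -> 23
BK 4: (0,0) -> (-3.682,-1.563) [heading=23, draw]
FD 17: (-3.682,-1.563) -> (11.967,5.08) [heading=23, draw]
RT 90: heading 23 -> 293
LT 180: heading 293 -> 113
PU: pen up
FD 4: (11.967,5.08) -> (10.404,8.762) [heading=113, move]
Final: pos=(10.404,8.762), heading=113, 2 segment(s) drawn

Start position: (0, 0)
Final position: (10.404, 8.762)
Distance = 13.601; >= 1e-6 -> NOT closed

Answer: no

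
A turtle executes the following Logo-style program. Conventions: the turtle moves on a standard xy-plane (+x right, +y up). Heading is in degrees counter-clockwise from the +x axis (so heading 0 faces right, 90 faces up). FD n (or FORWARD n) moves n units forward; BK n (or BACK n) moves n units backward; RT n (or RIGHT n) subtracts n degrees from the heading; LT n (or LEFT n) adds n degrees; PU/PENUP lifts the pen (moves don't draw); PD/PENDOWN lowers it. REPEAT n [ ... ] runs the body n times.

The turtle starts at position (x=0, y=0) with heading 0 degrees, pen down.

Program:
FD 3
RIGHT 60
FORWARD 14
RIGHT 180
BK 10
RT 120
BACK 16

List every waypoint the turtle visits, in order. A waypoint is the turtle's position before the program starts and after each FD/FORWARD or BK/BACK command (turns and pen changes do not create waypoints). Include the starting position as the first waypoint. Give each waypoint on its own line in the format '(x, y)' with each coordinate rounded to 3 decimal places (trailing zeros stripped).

Answer: (0, 0)
(3, 0)
(10, -12.124)
(15, -20.785)
(-1, -20.785)

Derivation:
Executing turtle program step by step:
Start: pos=(0,0), heading=0, pen down
FD 3: (0,0) -> (3,0) [heading=0, draw]
RT 60: heading 0 -> 300
FD 14: (3,0) -> (10,-12.124) [heading=300, draw]
RT 180: heading 300 -> 120
BK 10: (10,-12.124) -> (15,-20.785) [heading=120, draw]
RT 120: heading 120 -> 0
BK 16: (15,-20.785) -> (-1,-20.785) [heading=0, draw]
Final: pos=(-1,-20.785), heading=0, 4 segment(s) drawn
Waypoints (5 total):
(0, 0)
(3, 0)
(10, -12.124)
(15, -20.785)
(-1, -20.785)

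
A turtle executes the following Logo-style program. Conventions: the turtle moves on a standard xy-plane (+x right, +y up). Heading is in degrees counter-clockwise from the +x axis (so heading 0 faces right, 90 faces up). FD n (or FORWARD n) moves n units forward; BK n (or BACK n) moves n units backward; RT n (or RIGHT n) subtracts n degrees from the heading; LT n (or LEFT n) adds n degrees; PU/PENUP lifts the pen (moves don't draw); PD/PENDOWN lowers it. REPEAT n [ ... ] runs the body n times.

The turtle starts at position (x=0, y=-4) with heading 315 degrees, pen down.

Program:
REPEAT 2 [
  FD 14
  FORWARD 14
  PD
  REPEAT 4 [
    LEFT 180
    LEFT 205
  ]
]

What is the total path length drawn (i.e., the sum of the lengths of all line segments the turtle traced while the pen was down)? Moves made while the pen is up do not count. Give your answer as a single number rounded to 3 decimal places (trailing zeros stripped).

Answer: 56

Derivation:
Executing turtle program step by step:
Start: pos=(0,-4), heading=315, pen down
REPEAT 2 [
  -- iteration 1/2 --
  FD 14: (0,-4) -> (9.899,-13.899) [heading=315, draw]
  FD 14: (9.899,-13.899) -> (19.799,-23.799) [heading=315, draw]
  PD: pen down
  REPEAT 4 [
    -- iteration 1/4 --
    LT 180: heading 315 -> 135
    LT 205: heading 135 -> 340
    -- iteration 2/4 --
    LT 180: heading 340 -> 160
    LT 205: heading 160 -> 5
    -- iteration 3/4 --
    LT 180: heading 5 -> 185
    LT 205: heading 185 -> 30
    -- iteration 4/4 --
    LT 180: heading 30 -> 210
    LT 205: heading 210 -> 55
  ]
  -- iteration 2/2 --
  FD 14: (19.799,-23.799) -> (27.829,-12.331) [heading=55, draw]
  FD 14: (27.829,-12.331) -> (35.859,-0.863) [heading=55, draw]
  PD: pen down
  REPEAT 4 [
    -- iteration 1/4 --
    LT 180: heading 55 -> 235
    LT 205: heading 235 -> 80
    -- iteration 2/4 --
    LT 180: heading 80 -> 260
    LT 205: heading 260 -> 105
    -- iteration 3/4 --
    LT 180: heading 105 -> 285
    LT 205: heading 285 -> 130
    -- iteration 4/4 --
    LT 180: heading 130 -> 310
    LT 205: heading 310 -> 155
  ]
]
Final: pos=(35.859,-0.863), heading=155, 4 segment(s) drawn

Segment lengths:
  seg 1: (0,-4) -> (9.899,-13.899), length = 14
  seg 2: (9.899,-13.899) -> (19.799,-23.799), length = 14
  seg 3: (19.799,-23.799) -> (27.829,-12.331), length = 14
  seg 4: (27.829,-12.331) -> (35.859,-0.863), length = 14
Total = 56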